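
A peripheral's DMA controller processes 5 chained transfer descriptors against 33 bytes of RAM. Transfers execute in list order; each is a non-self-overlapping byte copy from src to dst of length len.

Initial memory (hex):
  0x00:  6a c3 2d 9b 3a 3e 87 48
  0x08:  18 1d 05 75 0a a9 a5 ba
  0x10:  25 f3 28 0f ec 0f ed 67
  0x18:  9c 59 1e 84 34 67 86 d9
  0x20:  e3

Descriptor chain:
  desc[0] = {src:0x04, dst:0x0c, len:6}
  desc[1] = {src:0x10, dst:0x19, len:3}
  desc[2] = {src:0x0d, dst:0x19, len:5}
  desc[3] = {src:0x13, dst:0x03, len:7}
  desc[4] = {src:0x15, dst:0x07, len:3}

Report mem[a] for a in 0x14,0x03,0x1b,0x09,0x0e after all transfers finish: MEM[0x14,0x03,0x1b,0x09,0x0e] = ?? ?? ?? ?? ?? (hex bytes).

MEM[0x14,0x03,0x1b,0x09,0x0e] = ec 0f 48 67 87

#0 dst[0x0c+6] := {0x3a,0x3e,0x87,0x48,0x18,0x1d}
#1 dst[0x19+3] := {0x18,0x1d,0x28}
#2 dst[0x19+5] := {0x3e,0x87,0x48,0x18,0x1d}
#3 dst[0x03+7] := {0x0f,0xec,0x0f,0xed,0x67,0x9c,0x3e}
#4 dst[0x07+3] := {0x0f,0xed,0x67}
query mem[0x14]=0xec, mem[0x03]=0x0f, mem[0x1b]=0x48, mem[0x09]=0x67, mem[0x0e]=0x87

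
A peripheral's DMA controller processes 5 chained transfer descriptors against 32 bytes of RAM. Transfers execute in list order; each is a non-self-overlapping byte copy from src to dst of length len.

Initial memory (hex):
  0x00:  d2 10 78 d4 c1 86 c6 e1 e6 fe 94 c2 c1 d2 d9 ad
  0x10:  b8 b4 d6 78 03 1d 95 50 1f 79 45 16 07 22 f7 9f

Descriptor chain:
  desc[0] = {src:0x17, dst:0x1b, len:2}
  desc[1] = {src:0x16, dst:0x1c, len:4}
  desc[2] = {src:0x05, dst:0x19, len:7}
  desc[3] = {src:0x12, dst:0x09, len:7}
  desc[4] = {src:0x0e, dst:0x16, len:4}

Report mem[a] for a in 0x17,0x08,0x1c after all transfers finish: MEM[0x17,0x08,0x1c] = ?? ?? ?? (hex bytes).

  after D0: wrote 2B at 0x1b = 501f
  after D1: wrote 4B at 0x1c = 95501f79
  after D2: wrote 7B at 0x19 = 86c6e1e6fe94c2
  after D3: wrote 7B at 0x09 = d678031d95501f
  after D4: wrote 4B at 0x16 = 501fb8b4
query mem[0x17]=0x1f, mem[0x08]=0xe6, mem[0x1c]=0xe6

MEM[0x17,0x08,0x1c] = 1f e6 e6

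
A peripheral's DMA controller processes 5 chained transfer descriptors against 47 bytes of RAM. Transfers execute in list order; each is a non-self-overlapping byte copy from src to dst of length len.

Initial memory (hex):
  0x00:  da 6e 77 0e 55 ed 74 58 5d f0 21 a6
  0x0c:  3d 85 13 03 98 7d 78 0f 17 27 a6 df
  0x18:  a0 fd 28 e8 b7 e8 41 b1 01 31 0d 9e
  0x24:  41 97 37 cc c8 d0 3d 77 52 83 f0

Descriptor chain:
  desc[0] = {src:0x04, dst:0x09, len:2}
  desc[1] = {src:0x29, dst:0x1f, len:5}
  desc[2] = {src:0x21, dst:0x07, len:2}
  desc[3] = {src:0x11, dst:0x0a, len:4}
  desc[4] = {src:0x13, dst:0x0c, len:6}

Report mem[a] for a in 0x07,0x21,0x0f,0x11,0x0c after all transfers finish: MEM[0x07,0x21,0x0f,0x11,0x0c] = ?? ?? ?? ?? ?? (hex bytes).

[0] 0x04->0x09 len=2 : 55 ed
[1] 0x29->0x1f len=5 : d0 3d 77 52 83
[2] 0x21->0x07 len=2 : 77 52
[3] 0x11->0x0a len=4 : 7d 78 0f 17
[4] 0x13->0x0c len=6 : 0f 17 27 a6 df a0
query mem[0x07]=0x77, mem[0x21]=0x77, mem[0x0f]=0xa6, mem[0x11]=0xa0, mem[0x0c]=0x0f

MEM[0x07,0x21,0x0f,0x11,0x0c] = 77 77 a6 a0 0f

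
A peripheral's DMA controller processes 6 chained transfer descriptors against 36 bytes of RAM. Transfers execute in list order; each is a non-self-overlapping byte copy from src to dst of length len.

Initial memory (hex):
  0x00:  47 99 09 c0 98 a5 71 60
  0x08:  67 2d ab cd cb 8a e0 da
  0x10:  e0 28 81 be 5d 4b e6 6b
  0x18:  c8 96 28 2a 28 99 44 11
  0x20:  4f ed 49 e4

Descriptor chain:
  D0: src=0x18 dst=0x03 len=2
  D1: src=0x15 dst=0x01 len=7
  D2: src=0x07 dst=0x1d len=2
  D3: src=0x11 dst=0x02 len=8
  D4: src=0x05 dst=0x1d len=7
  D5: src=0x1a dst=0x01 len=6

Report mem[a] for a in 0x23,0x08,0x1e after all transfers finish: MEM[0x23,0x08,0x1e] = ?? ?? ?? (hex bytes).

MEM[0x23,0x08,0x1e] = cd 6b 4b

  after D0: wrote 2B at 0x03 = c896
  after D1: wrote 7B at 0x01 = 4be66bc896282a
  after D2: wrote 2B at 0x1d = 2a67
  after D3: wrote 8B at 0x02 = 2881be5d4be66bc8
  after D4: wrote 7B at 0x1d = 5d4be66bc8abcd
  after D5: wrote 6B at 0x01 = 282a285d4be6
query mem[0x23]=0xcd, mem[0x08]=0x6b, mem[0x1e]=0x4b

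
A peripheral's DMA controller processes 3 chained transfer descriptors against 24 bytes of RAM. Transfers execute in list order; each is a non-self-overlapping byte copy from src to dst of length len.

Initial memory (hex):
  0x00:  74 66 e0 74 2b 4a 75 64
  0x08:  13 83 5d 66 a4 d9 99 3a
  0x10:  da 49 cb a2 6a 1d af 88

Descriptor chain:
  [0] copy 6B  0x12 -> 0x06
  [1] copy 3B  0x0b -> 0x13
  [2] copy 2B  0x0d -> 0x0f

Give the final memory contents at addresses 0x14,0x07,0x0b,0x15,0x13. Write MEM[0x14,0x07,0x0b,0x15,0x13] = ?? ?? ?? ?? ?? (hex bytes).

MEM[0x14,0x07,0x0b,0x15,0x13] = a4 a2 88 d9 88

#0 dst[0x06+6] := {0xcb,0xa2,0x6a,0x1d,0xaf,0x88}
#1 dst[0x13+3] := {0x88,0xa4,0xd9}
#2 dst[0x0f+2] := {0xd9,0x99}
query mem[0x14]=0xa4, mem[0x07]=0xa2, mem[0x0b]=0x88, mem[0x15]=0xd9, mem[0x13]=0x88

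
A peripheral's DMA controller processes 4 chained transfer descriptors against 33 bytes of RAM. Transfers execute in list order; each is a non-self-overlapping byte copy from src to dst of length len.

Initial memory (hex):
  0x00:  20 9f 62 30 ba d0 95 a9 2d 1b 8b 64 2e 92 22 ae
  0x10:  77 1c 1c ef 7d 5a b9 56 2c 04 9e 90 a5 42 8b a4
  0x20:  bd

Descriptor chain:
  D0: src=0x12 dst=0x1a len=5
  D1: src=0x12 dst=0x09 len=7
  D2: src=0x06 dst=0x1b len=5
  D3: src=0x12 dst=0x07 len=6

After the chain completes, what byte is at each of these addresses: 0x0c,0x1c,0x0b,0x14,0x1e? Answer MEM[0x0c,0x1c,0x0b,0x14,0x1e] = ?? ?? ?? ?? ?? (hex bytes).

[0] 0x12->0x1a len=5 : 1c ef 7d 5a b9
[1] 0x12->0x09 len=7 : 1c ef 7d 5a b9 56 2c
[2] 0x06->0x1b len=5 : 95 a9 2d 1c ef
[3] 0x12->0x07 len=6 : 1c ef 7d 5a b9 56
query mem[0x0c]=0x56, mem[0x1c]=0xa9, mem[0x0b]=0xb9, mem[0x14]=0x7d, mem[0x1e]=0x1c

MEM[0x0c,0x1c,0x0b,0x14,0x1e] = 56 a9 b9 7d 1c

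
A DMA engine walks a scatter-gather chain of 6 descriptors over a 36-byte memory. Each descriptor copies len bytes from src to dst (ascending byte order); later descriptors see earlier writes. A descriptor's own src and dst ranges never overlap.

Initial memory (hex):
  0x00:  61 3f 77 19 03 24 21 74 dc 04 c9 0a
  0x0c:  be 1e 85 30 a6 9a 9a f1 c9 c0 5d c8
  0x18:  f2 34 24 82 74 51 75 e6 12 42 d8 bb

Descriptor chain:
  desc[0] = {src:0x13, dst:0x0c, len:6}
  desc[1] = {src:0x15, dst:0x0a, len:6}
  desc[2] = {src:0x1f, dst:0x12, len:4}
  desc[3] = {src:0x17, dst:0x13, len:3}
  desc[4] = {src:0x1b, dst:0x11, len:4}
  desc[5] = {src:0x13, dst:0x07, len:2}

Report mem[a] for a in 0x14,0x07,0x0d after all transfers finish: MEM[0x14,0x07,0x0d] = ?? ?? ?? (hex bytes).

D0: mem[0x0c..0x11] <- [f1 c9 c0 5d c8 f2]
D1: mem[0x0a..0x0f] <- [c0 5d c8 f2 34 24]
D2: mem[0x12..0x15] <- [e6 12 42 d8]
D3: mem[0x13..0x15] <- [c8 f2 34]
D4: mem[0x11..0x14] <- [82 74 51 75]
D5: mem[0x07..0x08] <- [51 75]
query mem[0x14]=0x75, mem[0x07]=0x51, mem[0x0d]=0xf2

MEM[0x14,0x07,0x0d] = 75 51 f2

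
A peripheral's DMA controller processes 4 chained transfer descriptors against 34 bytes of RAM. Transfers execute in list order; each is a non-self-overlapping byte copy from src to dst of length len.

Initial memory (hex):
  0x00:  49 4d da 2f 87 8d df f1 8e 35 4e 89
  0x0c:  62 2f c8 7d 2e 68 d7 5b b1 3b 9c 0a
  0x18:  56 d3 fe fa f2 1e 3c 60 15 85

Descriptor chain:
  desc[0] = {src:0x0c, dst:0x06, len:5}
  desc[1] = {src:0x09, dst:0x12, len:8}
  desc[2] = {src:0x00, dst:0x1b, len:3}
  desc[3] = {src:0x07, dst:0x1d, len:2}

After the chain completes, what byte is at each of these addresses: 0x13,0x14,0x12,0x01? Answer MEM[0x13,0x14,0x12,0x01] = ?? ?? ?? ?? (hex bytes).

  after D0: wrote 5B at 0x06 = 622fc87d2e
  after D1: wrote 8B at 0x12 = 7d2e89622fc87d2e
  after D2: wrote 3B at 0x1b = 494dda
  after D3: wrote 2B at 0x1d = 2fc8
query mem[0x13]=0x2e, mem[0x14]=0x89, mem[0x12]=0x7d, mem[0x01]=0x4d

MEM[0x13,0x14,0x12,0x01] = 2e 89 7d 4d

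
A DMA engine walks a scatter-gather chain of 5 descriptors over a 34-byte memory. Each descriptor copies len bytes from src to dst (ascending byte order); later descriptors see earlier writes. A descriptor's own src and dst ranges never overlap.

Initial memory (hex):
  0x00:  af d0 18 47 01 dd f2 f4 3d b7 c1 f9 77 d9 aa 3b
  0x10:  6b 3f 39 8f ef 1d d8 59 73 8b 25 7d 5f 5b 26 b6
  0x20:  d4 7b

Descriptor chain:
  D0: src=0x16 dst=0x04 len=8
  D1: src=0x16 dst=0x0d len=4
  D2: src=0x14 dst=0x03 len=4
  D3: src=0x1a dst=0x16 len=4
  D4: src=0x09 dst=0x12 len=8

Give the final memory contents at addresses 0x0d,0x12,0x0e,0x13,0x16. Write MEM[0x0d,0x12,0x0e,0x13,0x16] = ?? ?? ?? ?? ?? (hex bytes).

MEM[0x0d,0x12,0x0e,0x13,0x16] = d8 7d 59 5f d8

[0] 0x16->0x04 len=8 : d8 59 73 8b 25 7d 5f 5b
[1] 0x16->0x0d len=4 : d8 59 73 8b
[2] 0x14->0x03 len=4 : ef 1d d8 59
[3] 0x1a->0x16 len=4 : 25 7d 5f 5b
[4] 0x09->0x12 len=8 : 7d 5f 5b 77 d8 59 73 8b
query mem[0x0d]=0xd8, mem[0x12]=0x7d, mem[0x0e]=0x59, mem[0x13]=0x5f, mem[0x16]=0xd8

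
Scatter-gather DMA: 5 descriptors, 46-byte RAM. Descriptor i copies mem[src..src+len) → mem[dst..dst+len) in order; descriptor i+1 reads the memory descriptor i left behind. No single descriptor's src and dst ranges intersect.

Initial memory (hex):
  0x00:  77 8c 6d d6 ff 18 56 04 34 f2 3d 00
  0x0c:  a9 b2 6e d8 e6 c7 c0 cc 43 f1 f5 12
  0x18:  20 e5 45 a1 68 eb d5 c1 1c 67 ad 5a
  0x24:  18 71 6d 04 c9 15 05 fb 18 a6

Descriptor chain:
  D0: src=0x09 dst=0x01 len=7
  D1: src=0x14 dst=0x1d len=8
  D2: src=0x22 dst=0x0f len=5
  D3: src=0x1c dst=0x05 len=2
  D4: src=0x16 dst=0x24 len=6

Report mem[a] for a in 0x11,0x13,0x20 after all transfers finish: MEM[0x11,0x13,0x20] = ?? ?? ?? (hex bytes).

MEM[0x11,0x13,0x20] = a1 6d 12

[0] 0x09->0x01 len=7 : f2 3d 00 a9 b2 6e d8
[1] 0x14->0x1d len=8 : 43 f1 f5 12 20 e5 45 a1
[2] 0x22->0x0f len=5 : e5 45 a1 71 6d
[3] 0x1c->0x05 len=2 : 68 43
[4] 0x16->0x24 len=6 : f5 12 20 e5 45 a1
query mem[0x11]=0xa1, mem[0x13]=0x6d, mem[0x20]=0x12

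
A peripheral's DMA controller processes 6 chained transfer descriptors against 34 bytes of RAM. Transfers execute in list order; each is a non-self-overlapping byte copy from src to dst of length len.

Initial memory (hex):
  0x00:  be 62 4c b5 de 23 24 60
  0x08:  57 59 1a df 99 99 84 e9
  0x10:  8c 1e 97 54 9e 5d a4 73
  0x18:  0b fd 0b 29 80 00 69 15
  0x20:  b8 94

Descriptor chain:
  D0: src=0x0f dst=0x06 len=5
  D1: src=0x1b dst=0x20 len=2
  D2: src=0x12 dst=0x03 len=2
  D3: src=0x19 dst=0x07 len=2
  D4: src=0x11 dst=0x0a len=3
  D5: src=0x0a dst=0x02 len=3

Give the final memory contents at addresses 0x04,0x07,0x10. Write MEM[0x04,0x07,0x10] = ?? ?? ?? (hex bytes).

[0] 0x0f->0x06 len=5 : e9 8c 1e 97 54
[1] 0x1b->0x20 len=2 : 29 80
[2] 0x12->0x03 len=2 : 97 54
[3] 0x19->0x07 len=2 : fd 0b
[4] 0x11->0x0a len=3 : 1e 97 54
[5] 0x0a->0x02 len=3 : 1e 97 54
query mem[0x04]=0x54, mem[0x07]=0xfd, mem[0x10]=0x8c

MEM[0x04,0x07,0x10] = 54 fd 8c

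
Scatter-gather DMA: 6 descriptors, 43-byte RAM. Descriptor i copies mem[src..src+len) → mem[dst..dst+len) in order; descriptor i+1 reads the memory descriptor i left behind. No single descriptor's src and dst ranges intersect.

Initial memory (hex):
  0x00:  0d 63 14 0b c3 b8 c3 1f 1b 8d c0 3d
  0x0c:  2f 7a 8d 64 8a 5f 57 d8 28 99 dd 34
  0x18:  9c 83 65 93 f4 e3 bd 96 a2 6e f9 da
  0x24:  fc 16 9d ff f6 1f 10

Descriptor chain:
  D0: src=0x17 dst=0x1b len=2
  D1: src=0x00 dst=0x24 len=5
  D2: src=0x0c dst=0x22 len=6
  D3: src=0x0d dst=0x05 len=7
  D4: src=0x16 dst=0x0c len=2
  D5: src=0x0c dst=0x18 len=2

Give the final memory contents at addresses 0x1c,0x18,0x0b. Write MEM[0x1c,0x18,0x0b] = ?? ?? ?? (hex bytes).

MEM[0x1c,0x18,0x0b] = 9c dd d8

  after D0: wrote 2B at 0x1b = 349c
  after D1: wrote 5B at 0x24 = 0d63140bc3
  after D2: wrote 6B at 0x22 = 2f7a8d648a5f
  after D3: wrote 7B at 0x05 = 7a8d648a5f57d8
  after D4: wrote 2B at 0x0c = dd34
  after D5: wrote 2B at 0x18 = dd34
query mem[0x1c]=0x9c, mem[0x18]=0xdd, mem[0x0b]=0xd8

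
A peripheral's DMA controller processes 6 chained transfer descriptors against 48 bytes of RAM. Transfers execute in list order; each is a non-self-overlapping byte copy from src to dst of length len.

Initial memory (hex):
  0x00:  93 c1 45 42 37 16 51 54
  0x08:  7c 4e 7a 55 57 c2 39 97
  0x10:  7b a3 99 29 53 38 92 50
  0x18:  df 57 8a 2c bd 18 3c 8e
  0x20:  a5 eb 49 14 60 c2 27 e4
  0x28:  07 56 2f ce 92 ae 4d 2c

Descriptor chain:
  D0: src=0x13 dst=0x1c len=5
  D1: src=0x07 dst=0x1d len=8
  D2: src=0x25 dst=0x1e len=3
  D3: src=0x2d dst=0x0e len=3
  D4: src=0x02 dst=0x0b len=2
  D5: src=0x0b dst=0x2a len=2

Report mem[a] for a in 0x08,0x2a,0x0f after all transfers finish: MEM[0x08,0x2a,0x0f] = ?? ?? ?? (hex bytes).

MEM[0x08,0x2a,0x0f] = 7c 45 4d

  after D0: wrote 5B at 0x1c = 2953389250
  after D1: wrote 8B at 0x1d = 547c4e7a5557c239
  after D2: wrote 3B at 0x1e = c227e4
  after D3: wrote 3B at 0x0e = ae4d2c
  after D4: wrote 2B at 0x0b = 4542
  after D5: wrote 2B at 0x2a = 4542
query mem[0x08]=0x7c, mem[0x2a]=0x45, mem[0x0f]=0x4d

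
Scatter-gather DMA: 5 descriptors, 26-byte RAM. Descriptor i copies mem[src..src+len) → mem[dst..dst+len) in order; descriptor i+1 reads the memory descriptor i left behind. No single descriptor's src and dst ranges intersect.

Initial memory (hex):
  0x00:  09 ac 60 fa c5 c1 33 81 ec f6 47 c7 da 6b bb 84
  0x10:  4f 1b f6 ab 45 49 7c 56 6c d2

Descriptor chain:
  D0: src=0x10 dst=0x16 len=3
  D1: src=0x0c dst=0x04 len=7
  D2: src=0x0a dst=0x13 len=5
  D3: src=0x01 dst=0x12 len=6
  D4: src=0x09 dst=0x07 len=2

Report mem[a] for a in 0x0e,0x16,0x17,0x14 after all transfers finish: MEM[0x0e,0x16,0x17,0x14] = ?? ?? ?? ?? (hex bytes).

MEM[0x0e,0x16,0x17,0x14] = bb 6b bb fa

#0 dst[0x16+3] := {0x4f,0x1b,0xf6}
#1 dst[0x04+7] := {0xda,0x6b,0xbb,0x84,0x4f,0x1b,0xf6}
#2 dst[0x13+5] := {0xf6,0xc7,0xda,0x6b,0xbb}
#3 dst[0x12+6] := {0xac,0x60,0xfa,0xda,0x6b,0xbb}
#4 dst[0x07+2] := {0x1b,0xf6}
query mem[0x0e]=0xbb, mem[0x16]=0x6b, mem[0x17]=0xbb, mem[0x14]=0xfa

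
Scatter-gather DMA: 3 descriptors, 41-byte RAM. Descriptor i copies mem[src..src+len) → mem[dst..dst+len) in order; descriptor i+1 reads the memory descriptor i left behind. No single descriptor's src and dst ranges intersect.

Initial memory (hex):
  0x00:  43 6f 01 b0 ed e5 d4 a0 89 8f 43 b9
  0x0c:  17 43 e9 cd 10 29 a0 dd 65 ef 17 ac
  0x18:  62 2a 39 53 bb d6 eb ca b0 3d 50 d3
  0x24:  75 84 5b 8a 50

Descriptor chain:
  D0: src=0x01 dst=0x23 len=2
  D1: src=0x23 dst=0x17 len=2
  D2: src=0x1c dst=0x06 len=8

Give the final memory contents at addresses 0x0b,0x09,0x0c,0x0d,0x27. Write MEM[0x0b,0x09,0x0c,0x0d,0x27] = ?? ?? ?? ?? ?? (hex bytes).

MEM[0x0b,0x09,0x0c,0x0d,0x27] = 3d ca 50 6f 8a

  after D0: wrote 2B at 0x23 = 6f01
  after D1: wrote 2B at 0x17 = 6f01
  after D2: wrote 8B at 0x06 = bbd6ebcab03d506f
query mem[0x0b]=0x3d, mem[0x09]=0xca, mem[0x0c]=0x50, mem[0x0d]=0x6f, mem[0x27]=0x8a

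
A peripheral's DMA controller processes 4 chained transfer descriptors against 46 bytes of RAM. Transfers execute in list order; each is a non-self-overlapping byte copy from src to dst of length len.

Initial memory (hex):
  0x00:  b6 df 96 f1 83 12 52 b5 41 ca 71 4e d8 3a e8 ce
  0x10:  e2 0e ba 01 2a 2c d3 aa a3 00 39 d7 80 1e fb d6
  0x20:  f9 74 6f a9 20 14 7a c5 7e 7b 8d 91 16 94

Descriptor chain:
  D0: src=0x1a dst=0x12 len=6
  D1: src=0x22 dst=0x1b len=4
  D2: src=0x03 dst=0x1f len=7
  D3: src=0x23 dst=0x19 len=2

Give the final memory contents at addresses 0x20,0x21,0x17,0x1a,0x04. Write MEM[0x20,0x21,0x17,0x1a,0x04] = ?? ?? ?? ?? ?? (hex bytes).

MEM[0x20,0x21,0x17,0x1a,0x04] = 83 12 d6 41 83

D0: mem[0x12..0x17] <- [39 d7 80 1e fb d6]
D1: mem[0x1b..0x1e] <- [6f a9 20 14]
D2: mem[0x1f..0x25] <- [f1 83 12 52 b5 41 ca]
D3: mem[0x19..0x1a] <- [b5 41]
query mem[0x20]=0x83, mem[0x21]=0x12, mem[0x17]=0xd6, mem[0x1a]=0x41, mem[0x04]=0x83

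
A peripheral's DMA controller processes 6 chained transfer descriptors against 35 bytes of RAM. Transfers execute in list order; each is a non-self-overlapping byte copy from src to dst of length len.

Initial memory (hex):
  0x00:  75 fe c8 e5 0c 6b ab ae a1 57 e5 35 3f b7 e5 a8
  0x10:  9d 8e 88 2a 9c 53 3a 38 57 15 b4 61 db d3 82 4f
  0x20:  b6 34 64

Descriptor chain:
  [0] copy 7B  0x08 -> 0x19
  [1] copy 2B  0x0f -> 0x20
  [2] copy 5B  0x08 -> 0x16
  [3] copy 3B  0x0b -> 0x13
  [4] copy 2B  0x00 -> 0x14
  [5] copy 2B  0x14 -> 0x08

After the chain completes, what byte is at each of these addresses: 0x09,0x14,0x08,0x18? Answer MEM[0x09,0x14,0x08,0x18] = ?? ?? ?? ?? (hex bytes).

D0: mem[0x19..0x1f] <- [a1 57 e5 35 3f b7 e5]
D1: mem[0x20..0x21] <- [a8 9d]
D2: mem[0x16..0x1a] <- [a1 57 e5 35 3f]
D3: mem[0x13..0x15] <- [35 3f b7]
D4: mem[0x14..0x15] <- [75 fe]
D5: mem[0x08..0x09] <- [75 fe]
query mem[0x09]=0xfe, mem[0x14]=0x75, mem[0x08]=0x75, mem[0x18]=0xe5

MEM[0x09,0x14,0x08,0x18] = fe 75 75 e5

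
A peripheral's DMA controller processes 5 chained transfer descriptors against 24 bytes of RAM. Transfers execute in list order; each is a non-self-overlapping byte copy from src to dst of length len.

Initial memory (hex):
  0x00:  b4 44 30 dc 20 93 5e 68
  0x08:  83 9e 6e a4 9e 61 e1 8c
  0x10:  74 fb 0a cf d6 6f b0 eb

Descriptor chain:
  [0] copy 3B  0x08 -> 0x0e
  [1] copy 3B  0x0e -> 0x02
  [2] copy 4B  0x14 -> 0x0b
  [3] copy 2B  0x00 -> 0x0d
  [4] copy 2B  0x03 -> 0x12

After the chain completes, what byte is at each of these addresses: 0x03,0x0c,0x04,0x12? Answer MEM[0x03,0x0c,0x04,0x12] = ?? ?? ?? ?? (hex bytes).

MEM[0x03,0x0c,0x04,0x12] = 9e 6f 6e 9e

D0: mem[0x0e..0x10] <- [83 9e 6e]
D1: mem[0x02..0x04] <- [83 9e 6e]
D2: mem[0x0b..0x0e] <- [d6 6f b0 eb]
D3: mem[0x0d..0x0e] <- [b4 44]
D4: mem[0x12..0x13] <- [9e 6e]
query mem[0x03]=0x9e, mem[0x0c]=0x6f, mem[0x04]=0x6e, mem[0x12]=0x9e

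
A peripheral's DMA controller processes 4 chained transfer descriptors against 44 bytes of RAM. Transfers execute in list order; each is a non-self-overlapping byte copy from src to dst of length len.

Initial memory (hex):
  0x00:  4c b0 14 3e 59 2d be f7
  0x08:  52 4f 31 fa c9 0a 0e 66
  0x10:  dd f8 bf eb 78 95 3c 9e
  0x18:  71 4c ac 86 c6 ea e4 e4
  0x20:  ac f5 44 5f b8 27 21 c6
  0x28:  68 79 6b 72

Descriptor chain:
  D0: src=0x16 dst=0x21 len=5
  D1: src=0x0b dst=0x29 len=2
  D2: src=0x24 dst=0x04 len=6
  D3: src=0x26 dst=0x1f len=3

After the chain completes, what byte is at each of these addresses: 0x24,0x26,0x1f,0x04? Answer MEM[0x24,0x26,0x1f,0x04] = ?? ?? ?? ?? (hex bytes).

MEM[0x24,0x26,0x1f,0x04] = 4c 21 21 4c

  after D0: wrote 5B at 0x21 = 3c9e714cac
  after D1: wrote 2B at 0x29 = fac9
  after D2: wrote 6B at 0x04 = 4cac21c668fa
  after D3: wrote 3B at 0x1f = 21c668
query mem[0x24]=0x4c, mem[0x26]=0x21, mem[0x1f]=0x21, mem[0x04]=0x4c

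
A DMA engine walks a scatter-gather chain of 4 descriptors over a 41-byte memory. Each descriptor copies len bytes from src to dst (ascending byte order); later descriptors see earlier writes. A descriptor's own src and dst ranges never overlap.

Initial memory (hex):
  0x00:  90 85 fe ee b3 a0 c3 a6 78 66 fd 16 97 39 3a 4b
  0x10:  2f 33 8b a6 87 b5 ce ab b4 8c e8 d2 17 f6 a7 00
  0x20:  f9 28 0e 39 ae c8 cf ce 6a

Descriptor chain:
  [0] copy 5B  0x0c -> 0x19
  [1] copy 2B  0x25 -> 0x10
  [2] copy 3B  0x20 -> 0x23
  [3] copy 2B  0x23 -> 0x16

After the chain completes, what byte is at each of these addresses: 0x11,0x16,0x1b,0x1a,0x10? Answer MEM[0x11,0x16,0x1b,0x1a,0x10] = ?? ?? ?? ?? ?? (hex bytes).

#0 dst[0x19+5] := {0x97,0x39,0x3a,0x4b,0x2f}
#1 dst[0x10+2] := {0xc8,0xcf}
#2 dst[0x23+3] := {0xf9,0x28,0x0e}
#3 dst[0x16+2] := {0xf9,0x28}
query mem[0x11]=0xcf, mem[0x16]=0xf9, mem[0x1b]=0x3a, mem[0x1a]=0x39, mem[0x10]=0xc8

MEM[0x11,0x16,0x1b,0x1a,0x10] = cf f9 3a 39 c8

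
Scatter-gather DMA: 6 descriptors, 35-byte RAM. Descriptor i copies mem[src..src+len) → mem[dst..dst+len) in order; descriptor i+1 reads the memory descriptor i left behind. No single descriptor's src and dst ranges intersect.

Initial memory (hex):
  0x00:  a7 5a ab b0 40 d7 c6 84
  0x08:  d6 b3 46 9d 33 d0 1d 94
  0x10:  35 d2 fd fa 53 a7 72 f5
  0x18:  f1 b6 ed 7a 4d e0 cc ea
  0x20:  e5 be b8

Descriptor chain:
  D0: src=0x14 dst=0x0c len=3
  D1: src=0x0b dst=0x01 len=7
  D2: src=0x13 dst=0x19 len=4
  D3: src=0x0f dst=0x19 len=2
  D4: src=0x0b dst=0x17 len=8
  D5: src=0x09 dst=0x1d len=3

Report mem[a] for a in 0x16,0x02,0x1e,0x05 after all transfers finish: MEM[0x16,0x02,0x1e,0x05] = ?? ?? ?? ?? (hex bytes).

MEM[0x16,0x02,0x1e,0x05] = 72 53 46 94

D0: mem[0x0c..0x0e] <- [53 a7 72]
D1: mem[0x01..0x07] <- [9d 53 a7 72 94 35 d2]
D2: mem[0x19..0x1c] <- [fa 53 a7 72]
D3: mem[0x19..0x1a] <- [94 35]
D4: mem[0x17..0x1e] <- [9d 53 a7 72 94 35 d2 fd]
D5: mem[0x1d..0x1f] <- [b3 46 9d]
query mem[0x16]=0x72, mem[0x02]=0x53, mem[0x1e]=0x46, mem[0x05]=0x94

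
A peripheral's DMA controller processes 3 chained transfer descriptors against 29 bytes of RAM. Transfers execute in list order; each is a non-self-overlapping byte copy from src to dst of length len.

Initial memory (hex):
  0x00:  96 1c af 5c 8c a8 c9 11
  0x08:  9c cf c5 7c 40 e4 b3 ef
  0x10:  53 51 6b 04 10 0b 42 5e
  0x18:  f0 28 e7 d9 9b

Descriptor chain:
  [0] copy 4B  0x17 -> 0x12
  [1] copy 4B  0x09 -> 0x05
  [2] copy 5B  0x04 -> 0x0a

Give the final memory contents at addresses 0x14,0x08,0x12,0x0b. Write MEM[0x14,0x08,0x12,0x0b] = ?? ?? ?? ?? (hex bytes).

MEM[0x14,0x08,0x12,0x0b] = 28 40 5e cf

  after D0: wrote 4B at 0x12 = 5ef028e7
  after D1: wrote 4B at 0x05 = cfc57c40
  after D2: wrote 5B at 0x0a = 8ccfc57c40
query mem[0x14]=0x28, mem[0x08]=0x40, mem[0x12]=0x5e, mem[0x0b]=0xcf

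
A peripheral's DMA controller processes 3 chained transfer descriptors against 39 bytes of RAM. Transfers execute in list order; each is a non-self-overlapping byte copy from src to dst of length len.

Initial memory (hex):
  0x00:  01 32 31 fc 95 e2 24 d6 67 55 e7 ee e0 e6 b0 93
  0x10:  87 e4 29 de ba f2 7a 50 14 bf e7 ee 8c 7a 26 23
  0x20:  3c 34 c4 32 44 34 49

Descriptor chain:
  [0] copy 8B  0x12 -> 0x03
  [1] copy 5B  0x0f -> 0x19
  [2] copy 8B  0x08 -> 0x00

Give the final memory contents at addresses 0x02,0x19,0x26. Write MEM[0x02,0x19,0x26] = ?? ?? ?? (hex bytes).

  after D0: wrote 8B at 0x03 = 29debaf27a5014bf
  after D1: wrote 5B at 0x19 = 9387e429de
  after D2: wrote 8B at 0x00 = 5014bfeee0e6b093
query mem[0x02]=0xbf, mem[0x19]=0x93, mem[0x26]=0x49

MEM[0x02,0x19,0x26] = bf 93 49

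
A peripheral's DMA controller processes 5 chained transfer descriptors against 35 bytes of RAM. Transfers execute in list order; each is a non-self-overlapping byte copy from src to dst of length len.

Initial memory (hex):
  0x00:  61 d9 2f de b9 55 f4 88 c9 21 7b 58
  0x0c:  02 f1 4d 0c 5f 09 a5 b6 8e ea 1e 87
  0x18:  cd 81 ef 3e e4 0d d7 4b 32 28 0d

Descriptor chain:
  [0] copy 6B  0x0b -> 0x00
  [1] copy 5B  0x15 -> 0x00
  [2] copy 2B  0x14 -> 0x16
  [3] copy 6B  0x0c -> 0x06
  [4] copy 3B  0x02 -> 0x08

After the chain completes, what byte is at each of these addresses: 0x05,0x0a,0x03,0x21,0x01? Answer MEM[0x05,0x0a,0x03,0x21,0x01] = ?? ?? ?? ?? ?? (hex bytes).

MEM[0x05,0x0a,0x03,0x21,0x01] = 5f 81 cd 28 1e

#0 dst[0x00+6] := {0x58,0x02,0xf1,0x4d,0x0c,0x5f}
#1 dst[0x00+5] := {0xea,0x1e,0x87,0xcd,0x81}
#2 dst[0x16+2] := {0x8e,0xea}
#3 dst[0x06+6] := {0x02,0xf1,0x4d,0x0c,0x5f,0x09}
#4 dst[0x08+3] := {0x87,0xcd,0x81}
query mem[0x05]=0x5f, mem[0x0a]=0x81, mem[0x03]=0xcd, mem[0x21]=0x28, mem[0x01]=0x1e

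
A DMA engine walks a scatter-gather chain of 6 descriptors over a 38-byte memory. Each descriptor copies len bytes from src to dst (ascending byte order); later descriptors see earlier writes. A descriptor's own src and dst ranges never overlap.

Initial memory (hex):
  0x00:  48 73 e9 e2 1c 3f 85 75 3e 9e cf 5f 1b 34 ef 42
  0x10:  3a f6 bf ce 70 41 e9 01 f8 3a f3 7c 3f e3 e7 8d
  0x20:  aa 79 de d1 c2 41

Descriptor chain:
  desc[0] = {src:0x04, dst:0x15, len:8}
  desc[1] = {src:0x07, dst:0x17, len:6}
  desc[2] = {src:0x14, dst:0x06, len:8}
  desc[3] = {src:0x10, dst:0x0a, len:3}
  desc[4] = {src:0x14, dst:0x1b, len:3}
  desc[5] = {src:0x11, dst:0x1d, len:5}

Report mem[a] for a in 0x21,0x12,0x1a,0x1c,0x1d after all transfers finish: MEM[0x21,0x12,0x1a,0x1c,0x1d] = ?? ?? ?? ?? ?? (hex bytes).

MEM[0x21,0x12,0x1a,0x1c,0x1d] = 1c bf cf 1c f6

  after D0: wrote 8B at 0x15 = 1c3f85753e9ecf5f
  after D1: wrote 6B at 0x17 = 753e9ecf5f1b
  after D2: wrote 8B at 0x06 = 701c3f753e9ecf5f
  after D3: wrote 3B at 0x0a = 3af6bf
  after D4: wrote 3B at 0x1b = 701c3f
  after D5: wrote 5B at 0x1d = f6bfce701c
query mem[0x21]=0x1c, mem[0x12]=0xbf, mem[0x1a]=0xcf, mem[0x1c]=0x1c, mem[0x1d]=0xf6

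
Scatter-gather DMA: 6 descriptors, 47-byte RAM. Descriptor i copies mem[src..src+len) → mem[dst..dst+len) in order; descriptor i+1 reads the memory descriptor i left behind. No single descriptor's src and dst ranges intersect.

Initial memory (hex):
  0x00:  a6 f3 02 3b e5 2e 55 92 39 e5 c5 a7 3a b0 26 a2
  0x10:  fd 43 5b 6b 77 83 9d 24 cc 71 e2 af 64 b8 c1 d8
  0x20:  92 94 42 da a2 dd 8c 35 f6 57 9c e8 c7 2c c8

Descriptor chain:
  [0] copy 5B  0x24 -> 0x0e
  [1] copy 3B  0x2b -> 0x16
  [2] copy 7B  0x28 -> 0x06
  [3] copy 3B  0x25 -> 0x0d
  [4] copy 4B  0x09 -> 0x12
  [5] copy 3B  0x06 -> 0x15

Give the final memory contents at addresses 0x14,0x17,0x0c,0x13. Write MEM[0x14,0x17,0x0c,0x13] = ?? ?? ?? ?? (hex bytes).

MEM[0x14,0x17,0x0c,0x13] = 2c 9c c8 c7

D0: mem[0x0e..0x12] <- [a2 dd 8c 35 f6]
D1: mem[0x16..0x18] <- [e8 c7 2c]
D2: mem[0x06..0x0c] <- [f6 57 9c e8 c7 2c c8]
D3: mem[0x0d..0x0f] <- [dd 8c 35]
D4: mem[0x12..0x15] <- [e8 c7 2c c8]
D5: mem[0x15..0x17] <- [f6 57 9c]
query mem[0x14]=0x2c, mem[0x17]=0x9c, mem[0x0c]=0xc8, mem[0x13]=0xc7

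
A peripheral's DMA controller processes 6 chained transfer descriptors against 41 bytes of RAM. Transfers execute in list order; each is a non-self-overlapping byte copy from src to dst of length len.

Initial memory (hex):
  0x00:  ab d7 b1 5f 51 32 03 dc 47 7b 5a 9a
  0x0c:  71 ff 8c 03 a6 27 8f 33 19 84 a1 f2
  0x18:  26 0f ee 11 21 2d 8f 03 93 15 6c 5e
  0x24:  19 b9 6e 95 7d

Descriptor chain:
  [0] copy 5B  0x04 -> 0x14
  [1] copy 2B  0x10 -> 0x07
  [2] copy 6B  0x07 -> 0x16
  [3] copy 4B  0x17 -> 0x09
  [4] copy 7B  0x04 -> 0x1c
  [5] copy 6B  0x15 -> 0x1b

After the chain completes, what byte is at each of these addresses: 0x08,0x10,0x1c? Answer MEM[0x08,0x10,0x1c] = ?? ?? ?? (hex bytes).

[0] 0x04->0x14 len=5 : 51 32 03 dc 47
[1] 0x10->0x07 len=2 : a6 27
[2] 0x07->0x16 len=6 : a6 27 7b 5a 9a 71
[3] 0x17->0x09 len=4 : 27 7b 5a 9a
[4] 0x04->0x1c len=7 : 51 32 03 a6 27 27 7b
[5] 0x15->0x1b len=6 : 32 a6 27 7b 5a 9a
query mem[0x08]=0x27, mem[0x10]=0xa6, mem[0x1c]=0xa6

MEM[0x08,0x10,0x1c] = 27 a6 a6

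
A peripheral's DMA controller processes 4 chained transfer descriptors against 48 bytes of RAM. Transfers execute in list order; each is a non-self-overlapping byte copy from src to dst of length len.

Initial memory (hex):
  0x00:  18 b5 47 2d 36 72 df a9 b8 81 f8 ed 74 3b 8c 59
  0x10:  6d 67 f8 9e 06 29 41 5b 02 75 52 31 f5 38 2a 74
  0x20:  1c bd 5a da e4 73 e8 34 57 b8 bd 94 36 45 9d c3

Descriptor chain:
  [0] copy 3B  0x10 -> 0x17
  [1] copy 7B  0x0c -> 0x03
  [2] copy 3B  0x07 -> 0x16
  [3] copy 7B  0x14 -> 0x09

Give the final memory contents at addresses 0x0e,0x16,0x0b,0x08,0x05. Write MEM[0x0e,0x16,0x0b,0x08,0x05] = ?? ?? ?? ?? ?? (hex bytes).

MEM[0x0e,0x16,0x0b,0x08,0x05] = f8 6d 6d 67 8c

#0 dst[0x17+3] := {0x6d,0x67,0xf8}
#1 dst[0x03+7] := {0x74,0x3b,0x8c,0x59,0x6d,0x67,0xf8}
#2 dst[0x16+3] := {0x6d,0x67,0xf8}
#3 dst[0x09+7] := {0x06,0x29,0x6d,0x67,0xf8,0xf8,0x52}
query mem[0x0e]=0xf8, mem[0x16]=0x6d, mem[0x0b]=0x6d, mem[0x08]=0x67, mem[0x05]=0x8c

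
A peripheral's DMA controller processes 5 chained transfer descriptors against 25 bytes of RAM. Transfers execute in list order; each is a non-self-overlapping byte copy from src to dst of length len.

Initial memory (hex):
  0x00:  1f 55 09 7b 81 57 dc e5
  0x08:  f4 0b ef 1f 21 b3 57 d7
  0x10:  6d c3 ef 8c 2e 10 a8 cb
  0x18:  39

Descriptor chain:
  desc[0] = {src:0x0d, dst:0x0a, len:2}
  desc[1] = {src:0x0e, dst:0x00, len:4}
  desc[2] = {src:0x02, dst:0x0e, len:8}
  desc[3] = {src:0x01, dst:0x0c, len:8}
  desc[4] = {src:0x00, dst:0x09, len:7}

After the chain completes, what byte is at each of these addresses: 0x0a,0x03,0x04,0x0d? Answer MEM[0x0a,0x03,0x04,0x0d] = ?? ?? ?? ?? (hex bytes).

#0 dst[0x0a+2] := {0xb3,0x57}
#1 dst[0x00+4] := {0x57,0xd7,0x6d,0xc3}
#2 dst[0x0e+8] := {0x6d,0xc3,0x81,0x57,0xdc,0xe5,0xf4,0x0b}
#3 dst[0x0c+8] := {0xd7,0x6d,0xc3,0x81,0x57,0xdc,0xe5,0xf4}
#4 dst[0x09+7] := {0x57,0xd7,0x6d,0xc3,0x81,0x57,0xdc}
query mem[0x0a]=0xd7, mem[0x03]=0xc3, mem[0x04]=0x81, mem[0x0d]=0x81

MEM[0x0a,0x03,0x04,0x0d] = d7 c3 81 81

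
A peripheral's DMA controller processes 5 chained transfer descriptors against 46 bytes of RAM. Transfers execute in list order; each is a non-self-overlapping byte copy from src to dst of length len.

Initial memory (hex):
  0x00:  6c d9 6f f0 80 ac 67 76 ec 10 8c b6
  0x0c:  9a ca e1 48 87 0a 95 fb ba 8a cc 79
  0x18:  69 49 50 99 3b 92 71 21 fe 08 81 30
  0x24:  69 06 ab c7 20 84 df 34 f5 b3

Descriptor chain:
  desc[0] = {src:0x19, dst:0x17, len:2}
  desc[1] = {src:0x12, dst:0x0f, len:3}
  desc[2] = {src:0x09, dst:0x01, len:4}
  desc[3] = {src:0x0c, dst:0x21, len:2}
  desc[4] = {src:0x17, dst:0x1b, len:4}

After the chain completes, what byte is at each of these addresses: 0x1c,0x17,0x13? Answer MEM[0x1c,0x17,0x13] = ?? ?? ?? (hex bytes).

MEM[0x1c,0x17,0x13] = 50 49 fb

D0: mem[0x17..0x18] <- [49 50]
D1: mem[0x0f..0x11] <- [95 fb ba]
D2: mem[0x01..0x04] <- [10 8c b6 9a]
D3: mem[0x21..0x22] <- [9a ca]
D4: mem[0x1b..0x1e] <- [49 50 49 50]
query mem[0x1c]=0x50, mem[0x17]=0x49, mem[0x13]=0xfb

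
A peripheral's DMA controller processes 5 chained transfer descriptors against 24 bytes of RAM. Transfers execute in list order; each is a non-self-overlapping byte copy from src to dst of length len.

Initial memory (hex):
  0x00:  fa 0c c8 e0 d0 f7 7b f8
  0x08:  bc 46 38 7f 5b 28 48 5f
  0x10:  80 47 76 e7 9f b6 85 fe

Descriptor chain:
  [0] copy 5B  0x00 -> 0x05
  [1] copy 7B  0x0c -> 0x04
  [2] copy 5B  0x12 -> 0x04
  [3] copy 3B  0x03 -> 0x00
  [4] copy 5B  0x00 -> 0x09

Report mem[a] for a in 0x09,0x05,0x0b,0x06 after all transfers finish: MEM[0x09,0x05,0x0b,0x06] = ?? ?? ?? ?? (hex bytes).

MEM[0x09,0x05,0x0b,0x06] = e0 e7 e7 9f

[0] 0x00->0x05 len=5 : fa 0c c8 e0 d0
[1] 0x0c->0x04 len=7 : 5b 28 48 5f 80 47 76
[2] 0x12->0x04 len=5 : 76 e7 9f b6 85
[3] 0x03->0x00 len=3 : e0 76 e7
[4] 0x00->0x09 len=5 : e0 76 e7 e0 76
query mem[0x09]=0xe0, mem[0x05]=0xe7, mem[0x0b]=0xe7, mem[0x06]=0x9f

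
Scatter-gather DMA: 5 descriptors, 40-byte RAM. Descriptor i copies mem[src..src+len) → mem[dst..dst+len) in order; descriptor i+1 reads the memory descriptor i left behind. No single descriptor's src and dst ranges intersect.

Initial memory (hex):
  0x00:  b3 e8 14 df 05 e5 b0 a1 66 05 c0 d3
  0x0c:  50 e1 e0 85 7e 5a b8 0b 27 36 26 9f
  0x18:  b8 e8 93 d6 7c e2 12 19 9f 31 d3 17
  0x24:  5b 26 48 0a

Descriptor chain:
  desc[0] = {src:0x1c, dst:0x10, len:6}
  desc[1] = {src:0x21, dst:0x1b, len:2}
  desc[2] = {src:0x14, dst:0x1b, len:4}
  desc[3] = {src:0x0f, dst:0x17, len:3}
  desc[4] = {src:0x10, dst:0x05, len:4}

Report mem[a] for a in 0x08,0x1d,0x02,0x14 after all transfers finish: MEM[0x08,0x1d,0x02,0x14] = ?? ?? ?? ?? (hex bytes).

#0 dst[0x10+6] := {0x7c,0xe2,0x12,0x19,0x9f,0x31}
#1 dst[0x1b+2] := {0x31,0xd3}
#2 dst[0x1b+4] := {0x9f,0x31,0x26,0x9f}
#3 dst[0x17+3] := {0x85,0x7c,0xe2}
#4 dst[0x05+4] := {0x7c,0xe2,0x12,0x19}
query mem[0x08]=0x19, mem[0x1d]=0x26, mem[0x02]=0x14, mem[0x14]=0x9f

MEM[0x08,0x1d,0x02,0x14] = 19 26 14 9f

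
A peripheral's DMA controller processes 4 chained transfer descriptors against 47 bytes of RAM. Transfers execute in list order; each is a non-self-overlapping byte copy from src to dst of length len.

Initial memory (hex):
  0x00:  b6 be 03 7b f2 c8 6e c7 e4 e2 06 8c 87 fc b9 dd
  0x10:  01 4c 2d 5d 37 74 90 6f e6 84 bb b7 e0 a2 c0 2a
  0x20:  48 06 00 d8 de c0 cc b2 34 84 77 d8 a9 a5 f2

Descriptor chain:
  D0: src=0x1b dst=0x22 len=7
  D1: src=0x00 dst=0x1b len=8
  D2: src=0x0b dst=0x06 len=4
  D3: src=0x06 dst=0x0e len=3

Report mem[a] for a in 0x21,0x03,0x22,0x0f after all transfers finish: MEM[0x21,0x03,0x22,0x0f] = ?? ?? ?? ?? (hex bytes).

MEM[0x21,0x03,0x22,0x0f] = 6e 7b c7 87

[0] 0x1b->0x22 len=7 : b7 e0 a2 c0 2a 48 06
[1] 0x00->0x1b len=8 : b6 be 03 7b f2 c8 6e c7
[2] 0x0b->0x06 len=4 : 8c 87 fc b9
[3] 0x06->0x0e len=3 : 8c 87 fc
query mem[0x21]=0x6e, mem[0x03]=0x7b, mem[0x22]=0xc7, mem[0x0f]=0x87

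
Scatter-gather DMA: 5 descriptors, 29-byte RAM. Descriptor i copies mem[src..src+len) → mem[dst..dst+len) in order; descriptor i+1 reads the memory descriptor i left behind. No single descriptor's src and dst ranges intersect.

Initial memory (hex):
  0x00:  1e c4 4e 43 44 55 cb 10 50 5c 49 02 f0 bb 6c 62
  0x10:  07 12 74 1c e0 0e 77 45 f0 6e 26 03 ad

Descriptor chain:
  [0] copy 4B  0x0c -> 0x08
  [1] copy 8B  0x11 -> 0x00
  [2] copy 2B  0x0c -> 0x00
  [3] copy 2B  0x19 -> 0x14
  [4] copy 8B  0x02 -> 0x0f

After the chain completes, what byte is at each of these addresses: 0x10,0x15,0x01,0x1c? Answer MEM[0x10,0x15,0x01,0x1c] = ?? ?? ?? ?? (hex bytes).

MEM[0x10,0x15,0x01,0x1c] = e0 f0 bb ad

[0] 0x0c->0x08 len=4 : f0 bb 6c 62
[1] 0x11->0x00 len=8 : 12 74 1c e0 0e 77 45 f0
[2] 0x0c->0x00 len=2 : f0 bb
[3] 0x19->0x14 len=2 : 6e 26
[4] 0x02->0x0f len=8 : 1c e0 0e 77 45 f0 f0 bb
query mem[0x10]=0xe0, mem[0x15]=0xf0, mem[0x01]=0xbb, mem[0x1c]=0xad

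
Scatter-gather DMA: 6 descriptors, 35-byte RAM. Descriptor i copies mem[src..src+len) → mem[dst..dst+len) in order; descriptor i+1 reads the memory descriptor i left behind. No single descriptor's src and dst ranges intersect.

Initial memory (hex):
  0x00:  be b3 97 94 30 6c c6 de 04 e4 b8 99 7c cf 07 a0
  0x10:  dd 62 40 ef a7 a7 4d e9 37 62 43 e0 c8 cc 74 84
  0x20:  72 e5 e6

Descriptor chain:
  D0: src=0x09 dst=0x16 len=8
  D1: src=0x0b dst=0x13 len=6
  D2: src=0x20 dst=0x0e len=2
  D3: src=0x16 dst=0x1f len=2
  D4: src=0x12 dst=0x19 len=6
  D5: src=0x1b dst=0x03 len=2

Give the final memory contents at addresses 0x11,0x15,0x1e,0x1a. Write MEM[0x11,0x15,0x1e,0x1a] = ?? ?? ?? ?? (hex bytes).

MEM[0x11,0x15,0x1e,0x1a] = 62 cf a0 99

D0: mem[0x16..0x1d] <- [e4 b8 99 7c cf 07 a0 dd]
D1: mem[0x13..0x18] <- [99 7c cf 07 a0 dd]
D2: mem[0x0e..0x0f] <- [72 e5]
D3: mem[0x1f..0x20] <- [07 a0]
D4: mem[0x19..0x1e] <- [40 99 7c cf 07 a0]
D5: mem[0x03..0x04] <- [7c cf]
query mem[0x11]=0x62, mem[0x15]=0xcf, mem[0x1e]=0xa0, mem[0x1a]=0x99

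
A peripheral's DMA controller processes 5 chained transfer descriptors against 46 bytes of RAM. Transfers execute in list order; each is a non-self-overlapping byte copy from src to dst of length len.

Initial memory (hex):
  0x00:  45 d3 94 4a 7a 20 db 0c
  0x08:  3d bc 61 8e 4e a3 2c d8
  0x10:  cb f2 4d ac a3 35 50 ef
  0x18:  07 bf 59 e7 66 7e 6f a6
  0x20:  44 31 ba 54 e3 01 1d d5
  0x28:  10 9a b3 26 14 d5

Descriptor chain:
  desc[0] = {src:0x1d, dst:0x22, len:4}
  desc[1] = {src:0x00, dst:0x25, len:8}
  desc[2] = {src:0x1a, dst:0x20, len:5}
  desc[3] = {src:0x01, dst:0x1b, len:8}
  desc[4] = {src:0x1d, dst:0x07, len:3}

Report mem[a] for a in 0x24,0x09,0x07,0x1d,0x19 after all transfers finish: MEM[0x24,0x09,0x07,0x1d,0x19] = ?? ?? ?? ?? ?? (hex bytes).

[0] 0x1d->0x22 len=4 : 7e 6f a6 44
[1] 0x00->0x25 len=8 : 45 d3 94 4a 7a 20 db 0c
[2] 0x1a->0x20 len=5 : 59 e7 66 7e 6f
[3] 0x01->0x1b len=8 : d3 94 4a 7a 20 db 0c 3d
[4] 0x1d->0x07 len=3 : 4a 7a 20
query mem[0x24]=0x6f, mem[0x09]=0x20, mem[0x07]=0x4a, mem[0x1d]=0x4a, mem[0x19]=0xbf

MEM[0x24,0x09,0x07,0x1d,0x19] = 6f 20 4a 4a bf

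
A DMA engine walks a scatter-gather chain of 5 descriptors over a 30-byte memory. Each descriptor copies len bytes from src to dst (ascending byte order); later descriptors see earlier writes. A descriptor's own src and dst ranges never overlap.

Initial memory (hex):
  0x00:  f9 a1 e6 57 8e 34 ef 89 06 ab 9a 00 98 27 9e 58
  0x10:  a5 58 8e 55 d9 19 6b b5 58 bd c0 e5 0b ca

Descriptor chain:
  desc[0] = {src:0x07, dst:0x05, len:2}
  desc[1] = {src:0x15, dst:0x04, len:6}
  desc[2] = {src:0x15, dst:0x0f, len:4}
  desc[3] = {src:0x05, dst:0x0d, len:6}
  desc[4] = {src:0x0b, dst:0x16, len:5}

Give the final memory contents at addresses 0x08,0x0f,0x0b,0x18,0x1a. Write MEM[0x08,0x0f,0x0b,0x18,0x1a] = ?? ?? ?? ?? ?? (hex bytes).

[0] 0x07->0x05 len=2 : 89 06
[1] 0x15->0x04 len=6 : 19 6b b5 58 bd c0
[2] 0x15->0x0f len=4 : 19 6b b5 58
[3] 0x05->0x0d len=6 : 6b b5 58 bd c0 9a
[4] 0x0b->0x16 len=5 : 00 98 6b b5 58
query mem[0x08]=0xbd, mem[0x0f]=0x58, mem[0x0b]=0x00, mem[0x18]=0x6b, mem[0x1a]=0x58

MEM[0x08,0x0f,0x0b,0x18,0x1a] = bd 58 00 6b 58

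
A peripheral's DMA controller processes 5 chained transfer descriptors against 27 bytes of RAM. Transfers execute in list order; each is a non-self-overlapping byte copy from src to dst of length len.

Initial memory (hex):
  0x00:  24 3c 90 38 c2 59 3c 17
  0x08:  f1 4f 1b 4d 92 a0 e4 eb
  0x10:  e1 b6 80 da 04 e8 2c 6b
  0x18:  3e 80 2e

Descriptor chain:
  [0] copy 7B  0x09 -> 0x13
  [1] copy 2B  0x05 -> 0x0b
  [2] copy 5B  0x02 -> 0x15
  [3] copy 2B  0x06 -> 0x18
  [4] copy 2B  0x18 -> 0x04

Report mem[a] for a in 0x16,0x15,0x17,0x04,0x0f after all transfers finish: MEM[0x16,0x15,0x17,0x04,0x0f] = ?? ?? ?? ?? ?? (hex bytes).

MEM[0x16,0x15,0x17,0x04,0x0f] = 38 90 c2 3c eb

#0 dst[0x13+7] := {0x4f,0x1b,0x4d,0x92,0xa0,0xe4,0xeb}
#1 dst[0x0b+2] := {0x59,0x3c}
#2 dst[0x15+5] := {0x90,0x38,0xc2,0x59,0x3c}
#3 dst[0x18+2] := {0x3c,0x17}
#4 dst[0x04+2] := {0x3c,0x17}
query mem[0x16]=0x38, mem[0x15]=0x90, mem[0x17]=0xc2, mem[0x04]=0x3c, mem[0x0f]=0xeb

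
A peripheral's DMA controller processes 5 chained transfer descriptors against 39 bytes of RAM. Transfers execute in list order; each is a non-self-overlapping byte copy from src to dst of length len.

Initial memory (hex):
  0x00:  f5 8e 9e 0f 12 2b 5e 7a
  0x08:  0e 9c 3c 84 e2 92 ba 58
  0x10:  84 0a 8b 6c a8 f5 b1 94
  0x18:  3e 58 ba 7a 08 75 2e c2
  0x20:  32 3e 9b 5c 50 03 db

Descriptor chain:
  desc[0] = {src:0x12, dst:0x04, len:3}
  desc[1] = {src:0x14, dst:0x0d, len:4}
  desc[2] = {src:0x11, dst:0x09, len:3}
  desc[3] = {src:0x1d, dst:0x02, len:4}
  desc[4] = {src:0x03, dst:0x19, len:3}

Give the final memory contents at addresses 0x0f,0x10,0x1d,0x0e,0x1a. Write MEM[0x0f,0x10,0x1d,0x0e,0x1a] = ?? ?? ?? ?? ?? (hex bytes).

#0 dst[0x04+3] := {0x8b,0x6c,0xa8}
#1 dst[0x0d+4] := {0xa8,0xf5,0xb1,0x94}
#2 dst[0x09+3] := {0x0a,0x8b,0x6c}
#3 dst[0x02+4] := {0x75,0x2e,0xc2,0x32}
#4 dst[0x19+3] := {0x2e,0xc2,0x32}
query mem[0x0f]=0xb1, mem[0x10]=0x94, mem[0x1d]=0x75, mem[0x0e]=0xf5, mem[0x1a]=0xc2

MEM[0x0f,0x10,0x1d,0x0e,0x1a] = b1 94 75 f5 c2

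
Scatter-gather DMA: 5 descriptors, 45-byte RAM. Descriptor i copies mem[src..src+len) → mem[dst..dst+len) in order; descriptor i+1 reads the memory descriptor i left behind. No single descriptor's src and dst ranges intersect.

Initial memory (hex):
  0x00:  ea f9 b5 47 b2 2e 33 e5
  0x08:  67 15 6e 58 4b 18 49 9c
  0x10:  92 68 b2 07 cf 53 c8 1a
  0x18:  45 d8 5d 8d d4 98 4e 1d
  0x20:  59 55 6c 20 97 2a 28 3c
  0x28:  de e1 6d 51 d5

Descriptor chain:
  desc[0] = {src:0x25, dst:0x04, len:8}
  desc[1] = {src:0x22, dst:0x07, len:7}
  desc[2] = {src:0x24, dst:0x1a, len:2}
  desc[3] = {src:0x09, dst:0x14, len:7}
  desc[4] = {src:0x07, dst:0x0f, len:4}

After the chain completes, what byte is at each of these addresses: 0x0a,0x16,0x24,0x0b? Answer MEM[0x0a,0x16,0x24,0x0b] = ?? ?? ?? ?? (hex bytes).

D0: mem[0x04..0x0b] <- [2a 28 3c de e1 6d 51 d5]
D1: mem[0x07..0x0d] <- [6c 20 97 2a 28 3c de]
D2: mem[0x1a..0x1b] <- [97 2a]
D3: mem[0x14..0x1a] <- [97 2a 28 3c de 49 9c]
D4: mem[0x0f..0x12] <- [6c 20 97 2a]
query mem[0x0a]=0x2a, mem[0x16]=0x28, mem[0x24]=0x97, mem[0x0b]=0x28

MEM[0x0a,0x16,0x24,0x0b] = 2a 28 97 28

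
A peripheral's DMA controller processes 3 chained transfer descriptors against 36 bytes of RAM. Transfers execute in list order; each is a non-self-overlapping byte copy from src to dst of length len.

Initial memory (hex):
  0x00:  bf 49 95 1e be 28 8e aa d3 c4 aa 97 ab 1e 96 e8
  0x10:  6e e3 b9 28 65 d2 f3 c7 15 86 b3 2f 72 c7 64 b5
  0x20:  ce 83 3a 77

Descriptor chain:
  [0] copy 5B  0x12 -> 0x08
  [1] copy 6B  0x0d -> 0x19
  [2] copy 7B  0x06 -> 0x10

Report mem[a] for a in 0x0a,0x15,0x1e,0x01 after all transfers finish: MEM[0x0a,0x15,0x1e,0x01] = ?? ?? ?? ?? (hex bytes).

MEM[0x0a,0x15,0x1e,0x01] = 65 d2 b9 49

#0 dst[0x08+5] := {0xb9,0x28,0x65,0xd2,0xf3}
#1 dst[0x19+6] := {0x1e,0x96,0xe8,0x6e,0xe3,0xb9}
#2 dst[0x10+7] := {0x8e,0xaa,0xb9,0x28,0x65,0xd2,0xf3}
query mem[0x0a]=0x65, mem[0x15]=0xd2, mem[0x1e]=0xb9, mem[0x01]=0x49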